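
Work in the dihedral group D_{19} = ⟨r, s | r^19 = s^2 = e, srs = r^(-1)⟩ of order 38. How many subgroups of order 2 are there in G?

19

|G| = 38 and 2 | 38, so subgroups of order 2 are possible by Lagrange.
The subgroups of order 2 are: {e, r^10s}; {e, r^11s}; {e, r^12s}; {e, r^13s}; … (19 in all).
So G has 19 subgroups of order 2.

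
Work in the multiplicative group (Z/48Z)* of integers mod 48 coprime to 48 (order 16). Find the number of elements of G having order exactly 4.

8

The elements of order 4 are: 5, 11, 13, 19, 29, 35, 37, 43.
That's 8.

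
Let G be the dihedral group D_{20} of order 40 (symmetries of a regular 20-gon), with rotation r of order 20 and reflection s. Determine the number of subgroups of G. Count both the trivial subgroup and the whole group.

|G| = 40, so by Lagrange every subgroup order divides 40. Divisors: 1, 2, 4, 5, 8, 10, 20, 40.
Subgroups by order — order 1: 1; order 2: 21; order 4: 11; order 5: 1; order 8: 5; order 10: 5; order 20: 3; order 40: 1.
Total: 1 + 21 + 11 + 1 + 5 + 5 + 3 + 1 = 48.

48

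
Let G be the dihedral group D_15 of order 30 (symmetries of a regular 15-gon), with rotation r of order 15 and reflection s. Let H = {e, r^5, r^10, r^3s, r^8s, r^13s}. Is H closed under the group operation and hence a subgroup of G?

|H| = 6 divides |G| = 30, consistent with Lagrange.
H contains the identity, every element's inverse is in H, and H is closed under ·: it is a subgroup.

Yes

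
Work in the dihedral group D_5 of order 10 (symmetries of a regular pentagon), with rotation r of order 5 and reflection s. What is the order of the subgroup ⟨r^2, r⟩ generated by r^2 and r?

5

|⟨r^2⟩| = 5 and |⟨r⟩| = 5, so |H| is a multiple of lcm(5, 5) = 5 and divides |G| = 10.
Closing under the operation: H = {e, r, r^2, r^3, r^4}, so |H| = 5.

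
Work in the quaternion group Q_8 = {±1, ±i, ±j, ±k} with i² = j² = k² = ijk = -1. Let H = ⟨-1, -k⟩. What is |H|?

4

|⟨-1⟩| = 2 and |⟨-k⟩| = 4, so |H| is a multiple of lcm(2, 4) = 4 and divides |G| = 8.
Closing under the operation: H = {1, -1, k, -k}, so |H| = 4.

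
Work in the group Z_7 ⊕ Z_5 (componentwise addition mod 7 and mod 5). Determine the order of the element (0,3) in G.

The order of (0,3) in Z_7 × Z_5 is lcm(ord(0) in Z_7, ord(3) in Z_5).
ord(0) = 1 and ord(3) = 5, so |⟨(0,3)⟩| = lcm(1, 5) = 5.

5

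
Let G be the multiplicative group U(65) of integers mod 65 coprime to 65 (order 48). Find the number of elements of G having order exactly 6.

The elements of order 6 are: 4, 9, 29, 36, 49, 56.
That's 6.

6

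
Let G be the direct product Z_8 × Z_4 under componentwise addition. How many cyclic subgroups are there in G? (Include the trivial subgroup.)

14

A cyclic subgroup of order d is generated by each of its φ(d) elements of order d, so the cyclic subgroups of order d number (#elements of order d)/φ(d).
Cyclic subgroups by order — order 1: 1; order 2: 3; order 4: 6; order 8: 4.
Total: 14.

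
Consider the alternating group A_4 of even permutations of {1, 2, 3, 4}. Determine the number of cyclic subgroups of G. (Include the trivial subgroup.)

A cyclic subgroup of order d is generated by each of its φ(d) elements of order d, so the cyclic subgroups of order d number (#elements of order d)/φ(d).
Cyclic subgroups by order — order 1: 1; order 2: 3; order 3: 4.
Total: 8.

8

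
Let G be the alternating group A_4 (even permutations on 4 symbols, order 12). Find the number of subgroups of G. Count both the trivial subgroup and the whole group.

10

|G| = 12, so by Lagrange every subgroup order divides 12. Divisors: 1, 2, 3, 4, 6, 12.
Subgroups by order — order 1: 1; order 2: 3; order 3: 4; order 4: 1; order 6: 0; order 12: 1.
Total: 1 + 3 + 4 + 1 + 0 + 1 = 10.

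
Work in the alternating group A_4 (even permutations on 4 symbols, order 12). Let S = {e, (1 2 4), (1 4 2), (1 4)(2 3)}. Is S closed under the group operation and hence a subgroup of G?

Closure fails: (1 2 4) ∘ (1 4)(2 3) = (2 3 4) ∉ S. So S is not a subgroup.

No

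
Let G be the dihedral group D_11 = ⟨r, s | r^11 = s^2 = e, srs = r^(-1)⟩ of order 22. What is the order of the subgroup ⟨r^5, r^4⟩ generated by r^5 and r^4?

11

|⟨r^5⟩| = 11 and |⟨r^4⟩| = 11, so |H| is a multiple of lcm(11, 11) = 11 and divides |G| = 22.
Closing under the operation: H = {e, r, r^2, r^3, r^4, r^5, r^6, r^7, r^8, r^9, r^10}, so |H| = 11.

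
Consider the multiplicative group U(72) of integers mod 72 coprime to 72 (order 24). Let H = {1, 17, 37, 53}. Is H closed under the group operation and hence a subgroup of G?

|H| = 4 divides |G| = 24, consistent with Lagrange.
H contains the identity, every element's inverse is in H, and H is closed under ·: it is a subgroup.

Yes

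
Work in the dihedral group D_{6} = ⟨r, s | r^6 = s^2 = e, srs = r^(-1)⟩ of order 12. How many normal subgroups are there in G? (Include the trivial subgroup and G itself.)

7

G has 16 subgroups. Checking conjugation-invariance by order — order 1: 1/1 normal; order 2: 1/7 normal; order 3: 1/1 normal; order 4: 0/3 normal; order 6: 3/3 normal; order 12: 1/1 normal.
Total normal subgroups: 7.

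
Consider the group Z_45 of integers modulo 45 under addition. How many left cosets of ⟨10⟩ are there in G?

5

|⟨10⟩| = 9 and |G| = 45.
By Lagrange, [G : H] = |G|/|H| = 45/9 = 5.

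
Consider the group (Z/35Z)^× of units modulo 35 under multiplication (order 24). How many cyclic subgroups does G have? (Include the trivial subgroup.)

A cyclic subgroup of order d is generated by each of its φ(d) elements of order d, so the cyclic subgroups of order d number (#elements of order d)/φ(d).
Cyclic subgroups by order — order 1: 1; order 2: 3; order 3: 1; order 4: 2; order 6: 3; order 12: 2.
Total: 12.

12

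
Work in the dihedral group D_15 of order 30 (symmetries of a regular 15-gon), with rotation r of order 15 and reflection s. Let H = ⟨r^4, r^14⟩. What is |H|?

15

|⟨r^4⟩| = 15 and |⟨r^14⟩| = 15, so |H| is a multiple of lcm(15, 15) = 15 and divides |G| = 30.
Closing under the operation: H = {e, r, r^2, r^3, r^4, r^5, r^6, r^7, r^8, r^9, r^10, r^11, r^12, r^13, r^14}, so |H| = 15.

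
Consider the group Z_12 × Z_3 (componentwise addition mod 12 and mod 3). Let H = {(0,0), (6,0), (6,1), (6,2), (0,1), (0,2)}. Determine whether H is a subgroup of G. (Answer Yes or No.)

|H| = 6 divides |G| = 36, consistent with Lagrange.
H contains the identity, every element's inverse is in H, and H is closed under +: it is a subgroup.
In fact H = ⟨(6,2)⟩.

Yes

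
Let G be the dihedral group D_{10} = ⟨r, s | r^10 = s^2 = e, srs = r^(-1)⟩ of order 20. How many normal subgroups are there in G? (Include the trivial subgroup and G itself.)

G has 22 subgroups. Checking conjugation-invariance by order — order 1: 1/1 normal; order 2: 1/11 normal; order 4: 0/5 normal; order 5: 1/1 normal; order 10: 3/3 normal; order 20: 1/1 normal.
Total normal subgroups: 7.

7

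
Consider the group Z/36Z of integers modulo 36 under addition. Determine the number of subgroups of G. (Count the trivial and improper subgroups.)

9

A cyclic group of order 36 has exactly one subgroup for each divisor of 36.
Divisors of 36: 1, 2, 3, 4, 6, 9, 12, 18, 36.
So Z/36Z has 9 subgroups.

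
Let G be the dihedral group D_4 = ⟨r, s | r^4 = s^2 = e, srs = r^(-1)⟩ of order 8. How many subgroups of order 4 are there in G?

3

|G| = 8 and 4 | 8, so subgroups of order 4 are possible by Lagrange.
The subgroups of order 4 are: {e, r, r^2, r^3}; {e, r^2, s, r^2s}; {e, r^2, rs, r^3s}.
So G has 3 subgroups of order 4.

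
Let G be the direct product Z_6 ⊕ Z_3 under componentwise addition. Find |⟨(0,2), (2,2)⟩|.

|⟨(0,2)⟩| = 3 and |⟨(2,2)⟩| = 3, so |H| is a multiple of lcm(3, 3) = 3 and divides |G| = 18.
Closing under the operation: H = {(0,0), (0,1), (0,2), (2,0), (2,1), (2,2), (4,0), (4,1), (4,2)}, so |H| = 9.

9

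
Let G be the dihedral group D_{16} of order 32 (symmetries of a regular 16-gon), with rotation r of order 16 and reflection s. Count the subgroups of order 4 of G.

9

|G| = 32 and 4 | 32, so subgroups of order 4 are possible by Lagrange.
The subgroups of order 4 are: {e, r^8, r^2s, r^10s}; {e, r^8, r^3s, r^11s}; {e, r^4, r^8, r^12}; {e, r^8, r^4s, r^12s}; … (9 in all).
So G has 9 subgroups of order 4.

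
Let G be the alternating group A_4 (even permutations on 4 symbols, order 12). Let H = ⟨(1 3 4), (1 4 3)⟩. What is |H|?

|⟨(1 3 4)⟩| = 3 and |⟨(1 4 3)⟩| = 3, so |H| is a multiple of lcm(3, 3) = 3 and divides |G| = 12.
Closing under the operation: H = {e, (1 3 4), (1 4 3)}, so |H| = 3.

3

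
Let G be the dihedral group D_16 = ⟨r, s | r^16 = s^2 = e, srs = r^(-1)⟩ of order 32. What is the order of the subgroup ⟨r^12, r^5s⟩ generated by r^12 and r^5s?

8

|⟨r^12⟩| = 4 and |⟨r^5s⟩| = 2, so |H| is a multiple of lcm(4, 2) = 4 and divides |G| = 32.
Closing under the operation: H = {e, r^4, r^8, r^12, rs, r^5s, r^9s, r^13s}, so |H| = 8.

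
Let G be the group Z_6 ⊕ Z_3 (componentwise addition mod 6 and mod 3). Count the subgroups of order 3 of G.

|G| = 18 and 3 | 18, so subgroups of order 3 are possible by Lagrange.
The subgroups of order 3 are: {(0,0), (0,1), (0,2)}; {(0,0), (2,0), (4,0)}; {(0,0), (2,1), (4,2)}; {(0,0), (2,2), (4,1)}.
So G has 4 subgroups of order 3.

4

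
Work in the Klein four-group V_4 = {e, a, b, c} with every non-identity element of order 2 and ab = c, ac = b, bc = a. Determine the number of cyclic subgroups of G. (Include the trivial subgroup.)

4

Each element a generates a cyclic subgroup ⟨a⟩; distinct elements may generate the same one (a cyclic group of order d has φ(d) generators).
Cyclic subgroups by order — order 1: 1; order 2: 3.
Total: 4.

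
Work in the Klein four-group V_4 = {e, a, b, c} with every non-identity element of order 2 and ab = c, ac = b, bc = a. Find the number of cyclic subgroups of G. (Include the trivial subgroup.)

4

A cyclic subgroup of order d is generated by each of its φ(d) elements of order d, so the cyclic subgroups of order d number (#elements of order d)/φ(d).
Cyclic subgroups by order — order 1: 1; order 2: 3.
Total: 4.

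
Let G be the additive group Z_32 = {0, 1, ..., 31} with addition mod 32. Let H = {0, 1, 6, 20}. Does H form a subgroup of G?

1 ∈ H but its inverse 31 ∉ H, so H is not a subgroup.

No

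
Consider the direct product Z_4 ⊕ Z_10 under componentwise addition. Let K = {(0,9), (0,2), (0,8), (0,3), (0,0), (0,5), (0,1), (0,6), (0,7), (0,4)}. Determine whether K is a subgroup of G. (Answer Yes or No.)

Yes

|K| = 10 divides |G| = 40, consistent with Lagrange.
K contains the identity, every element's inverse is in K, and K is closed under +: it is a subgroup.
In fact K = ⟨(0,1)⟩.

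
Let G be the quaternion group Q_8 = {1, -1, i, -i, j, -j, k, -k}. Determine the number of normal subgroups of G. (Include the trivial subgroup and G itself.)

6

G has 6 subgroups. Checking conjugation-invariance by order — order 1: 1/1 normal; order 2: 1/1 normal; order 4: 3/3 normal; order 8: 1/1 normal.
Total normal subgroups: 6.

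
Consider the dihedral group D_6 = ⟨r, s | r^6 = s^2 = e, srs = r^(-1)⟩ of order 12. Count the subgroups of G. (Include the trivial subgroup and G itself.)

|G| = 12, so by Lagrange every subgroup order divides 12. Divisors: 1, 2, 3, 4, 6, 12.
Subgroups by order — order 1: 1; order 2: 7; order 3: 1; order 4: 3; order 6: 3; order 12: 1.
Total: 1 + 7 + 1 + 3 + 3 + 1 = 16.

16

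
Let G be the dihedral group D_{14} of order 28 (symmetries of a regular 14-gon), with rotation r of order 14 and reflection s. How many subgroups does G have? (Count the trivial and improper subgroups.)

|G| = 28, so by Lagrange every subgroup order divides 28. Divisors: 1, 2, 4, 7, 14, 28.
Subgroups by order — order 1: 1; order 2: 15; order 4: 7; order 7: 1; order 14: 3; order 28: 1.
Total: 1 + 15 + 7 + 1 + 3 + 1 = 28.

28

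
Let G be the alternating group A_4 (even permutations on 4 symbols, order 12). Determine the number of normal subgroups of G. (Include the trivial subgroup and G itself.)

G has 10 subgroups. Checking conjugation-invariance by order — order 1: 1/1 normal; order 2: 0/3 normal; order 3: 0/4 normal; order 4: 1/1 normal; order 12: 1/1 normal.
Total normal subgroups: 3.

3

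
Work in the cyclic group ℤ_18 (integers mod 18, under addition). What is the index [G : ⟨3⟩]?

|⟨3⟩| = 6 and |G| = 18.
By Lagrange, [G : H] = |G|/|H| = 18/6 = 3.

3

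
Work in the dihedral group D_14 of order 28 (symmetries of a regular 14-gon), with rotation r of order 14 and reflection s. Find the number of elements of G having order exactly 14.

6

The elements of order 14 are: r, r^3, r^5, r^9, r^11, r^13.
That's 6.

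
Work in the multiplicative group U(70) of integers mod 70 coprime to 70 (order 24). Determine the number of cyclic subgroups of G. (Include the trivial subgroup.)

12

Group the elements of G by the cyclic subgroup they generate; each cyclic subgroup of order d accounts for φ(d) elements.
Cyclic subgroups by order — order 1: 1; order 2: 3; order 3: 1; order 4: 2; order 6: 3; order 12: 2.
Total: 12.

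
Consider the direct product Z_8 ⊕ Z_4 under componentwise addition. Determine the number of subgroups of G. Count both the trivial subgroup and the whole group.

|G| = 32, so by Lagrange every subgroup order divides 32. Divisors: 1, 2, 4, 8, 16, 32.
Subgroups by order — order 1: 1; order 2: 3; order 4: 7; order 8: 7; order 16: 3; order 32: 1.
Total: 1 + 3 + 7 + 7 + 3 + 1 = 22.

22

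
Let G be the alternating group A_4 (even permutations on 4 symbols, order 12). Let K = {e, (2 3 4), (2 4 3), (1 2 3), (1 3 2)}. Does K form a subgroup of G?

No

|K| = 5 does not divide |G| = 12, so by Lagrange K is not a subgroup.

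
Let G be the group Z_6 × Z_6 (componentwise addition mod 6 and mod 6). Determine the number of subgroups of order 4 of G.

1

|G| = 36 and 4 | 36, so subgroups of order 4 are possible by Lagrange.
The subgroups of order 4 are: {(0,0), (0,3), (3,0), (3,3)}.
So G has 1 subgroup of order 4.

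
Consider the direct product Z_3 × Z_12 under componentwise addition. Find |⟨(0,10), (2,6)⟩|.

18

|⟨(0,10)⟩| = 6 and |⟨(2,6)⟩| = 6, so |H| is a multiple of lcm(6, 6) = 6 and divides |G| = 36.
Closing under the operation: H = {(0,0), (0,2), (0,4), (0,6), (0,8), (0,10), (1,0), (1,2), (1,4), (1,6), (1,8), (1,10), (2,0), (2,2), (2,4), (2,6), (2,8), (2,10)}, so |H| = 18.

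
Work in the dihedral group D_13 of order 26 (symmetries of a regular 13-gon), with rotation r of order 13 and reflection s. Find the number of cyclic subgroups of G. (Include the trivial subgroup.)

15

A cyclic subgroup of order d is generated by each of its φ(d) elements of order d, so the cyclic subgroups of order d number (#elements of order d)/φ(d).
Cyclic subgroups by order — order 1: 1; order 2: 13; order 13: 1.
Total: 15.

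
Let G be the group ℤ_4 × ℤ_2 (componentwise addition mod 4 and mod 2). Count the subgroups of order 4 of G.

|G| = 8 and 4 | 8, so subgroups of order 4 are possible by Lagrange.
The subgroups of order 4 are: {(0,0), (0,1), (2,0), (2,1)}; {(0,0), (1,0), (2,0), (3,0)}; {(0,0), (1,1), (2,0), (3,1)}.
So G has 3 subgroups of order 4.

3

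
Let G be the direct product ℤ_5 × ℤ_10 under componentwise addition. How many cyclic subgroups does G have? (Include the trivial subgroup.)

Each element a generates a cyclic subgroup ⟨a⟩; distinct elements may generate the same one (a cyclic group of order d has φ(d) generators).
Cyclic subgroups by order — order 1: 1; order 2: 1; order 5: 6; order 10: 6.
Total: 14.

14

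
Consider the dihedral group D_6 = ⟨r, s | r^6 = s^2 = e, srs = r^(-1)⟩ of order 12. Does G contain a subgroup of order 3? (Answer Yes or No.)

Yes

3 | 12. A subgroup of order 3 is {e, r^2, r^4}.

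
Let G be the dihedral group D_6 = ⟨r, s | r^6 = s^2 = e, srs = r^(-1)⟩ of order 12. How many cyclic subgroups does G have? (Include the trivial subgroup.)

Each element a generates a cyclic subgroup ⟨a⟩; distinct elements may generate the same one (a cyclic group of order d has φ(d) generators).
Cyclic subgroups by order — order 1: 1; order 2: 7; order 3: 1; order 6: 1.
Total: 10.

10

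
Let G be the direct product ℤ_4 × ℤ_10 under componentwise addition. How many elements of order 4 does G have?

An element (a,b) has order lcm(ord(a), ord(b)); count pairs with lcm equal to 4.
Enumerating gives 4 such elements.

4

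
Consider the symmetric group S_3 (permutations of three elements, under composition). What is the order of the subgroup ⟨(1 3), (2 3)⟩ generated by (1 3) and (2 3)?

6

|⟨(1 3)⟩| = 2 and |⟨(2 3)⟩| = 2, so |H| is a multiple of lcm(2, 2) = 2 and divides |G| = 6.
Closing {(1 3), (2 3)} under the group operation gives all of G, so |H| = 6.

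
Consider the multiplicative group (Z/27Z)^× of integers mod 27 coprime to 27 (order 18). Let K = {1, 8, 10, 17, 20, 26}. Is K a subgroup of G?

No

20 ∈ K but its inverse 23 ∉ K, so K is not a subgroup.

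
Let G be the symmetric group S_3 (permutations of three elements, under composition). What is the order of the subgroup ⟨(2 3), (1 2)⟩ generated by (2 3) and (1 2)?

6

|⟨(2 3)⟩| = 2 and |⟨(1 2)⟩| = 2, so |H| is a multiple of lcm(2, 2) = 2 and divides |G| = 6.
Closing {(2 3), (1 2)} under the group operation gives all of G, so |H| = 6.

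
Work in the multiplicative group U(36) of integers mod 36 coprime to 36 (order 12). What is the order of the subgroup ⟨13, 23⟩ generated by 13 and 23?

6

|⟨13⟩| = 3 and |⟨23⟩| = 6, so |H| is a multiple of lcm(3, 6) = 6 and divides |G| = 12.
Closing under the operation: H = {1, 11, 13, 23, 25, 35}, so |H| = 6.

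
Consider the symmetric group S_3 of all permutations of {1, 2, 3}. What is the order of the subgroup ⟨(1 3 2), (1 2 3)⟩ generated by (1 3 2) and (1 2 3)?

3

|⟨(1 3 2)⟩| = 3 and |⟨(1 2 3)⟩| = 3, so |H| is a multiple of lcm(3, 3) = 3 and divides |G| = 6.
Closing under the operation: H = {e, (1 2 3), (1 3 2)}, so |H| = 3.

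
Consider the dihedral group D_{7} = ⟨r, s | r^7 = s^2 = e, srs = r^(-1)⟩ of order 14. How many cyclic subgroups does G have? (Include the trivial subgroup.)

9

Each element a generates a cyclic subgroup ⟨a⟩; distinct elements may generate the same one (a cyclic group of order d has φ(d) generators).
Cyclic subgroups by order — order 1: 1; order 2: 7; order 7: 1.
Total: 9.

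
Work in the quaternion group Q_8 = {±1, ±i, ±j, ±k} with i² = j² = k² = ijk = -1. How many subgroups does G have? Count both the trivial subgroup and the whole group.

6

|G| = 8, so by Lagrange every subgroup order divides 8. Divisors: 1, 2, 4, 8.
Subgroups by order — order 1: 1; order 2: 1; order 4: 3; order 8: 1.
Total: 1 + 1 + 3 + 1 = 6.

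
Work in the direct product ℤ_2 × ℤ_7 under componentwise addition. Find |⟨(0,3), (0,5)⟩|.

7

|⟨(0,3)⟩| = 7 and |⟨(0,5)⟩| = 7, so |H| is a multiple of lcm(7, 7) = 7 and divides |G| = 14.
Closing under the operation: H = {(0,0), (0,1), (0,2), (0,3), (0,4), (0,5), (0,6)}, so |H| = 7.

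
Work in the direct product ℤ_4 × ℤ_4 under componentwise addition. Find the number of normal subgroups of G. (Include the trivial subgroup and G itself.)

15

G is abelian, so every subgroup is normal.
G has 15 subgroups in total, hence 15 normal subgroups.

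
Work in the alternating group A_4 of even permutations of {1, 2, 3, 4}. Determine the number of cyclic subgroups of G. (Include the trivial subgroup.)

8

Each element a generates a cyclic subgroup ⟨a⟩; distinct elements may generate the same one (a cyclic group of order d has φ(d) generators).
Cyclic subgroups by order — order 1: 1; order 2: 3; order 3: 4.
Total: 8.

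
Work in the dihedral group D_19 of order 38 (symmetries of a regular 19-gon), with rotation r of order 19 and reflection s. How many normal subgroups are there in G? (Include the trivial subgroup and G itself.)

G has 22 subgroups. Checking conjugation-invariance by order — order 1: 1/1 normal; order 2: 0/19 normal; order 19: 1/1 normal; order 38: 1/1 normal.
Total normal subgroups: 3.

3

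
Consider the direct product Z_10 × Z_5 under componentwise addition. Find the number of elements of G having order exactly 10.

24

An element (a,b) has order lcm(ord(a), ord(b)); count pairs with lcm equal to 10.
Enumerating gives 24 such elements.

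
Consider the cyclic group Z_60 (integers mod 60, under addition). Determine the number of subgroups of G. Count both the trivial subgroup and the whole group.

12

A cyclic group of order 60 has exactly one subgroup for each divisor of 60.
Divisors of 60: 1, 2, 3, 4, 5, 6, 10, 12, 15, 20, 30, 60.
So Z_60 has 12 subgroups.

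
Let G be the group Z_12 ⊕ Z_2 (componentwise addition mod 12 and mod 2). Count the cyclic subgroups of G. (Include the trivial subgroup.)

Each element a generates a cyclic subgroup ⟨a⟩; distinct elements may generate the same one (a cyclic group of order d has φ(d) generators).
Cyclic subgroups by order — order 1: 1; order 2: 3; order 3: 1; order 4: 2; order 6: 3; order 12: 2.
Total: 12.

12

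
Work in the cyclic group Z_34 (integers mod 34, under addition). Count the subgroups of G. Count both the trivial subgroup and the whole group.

Subgroups of the cyclic group Z_34 correspond bijectively to divisors of 34.
Divisors of 34: 1, 2, 17, 34.
So Z_34 has 4 subgroups.

4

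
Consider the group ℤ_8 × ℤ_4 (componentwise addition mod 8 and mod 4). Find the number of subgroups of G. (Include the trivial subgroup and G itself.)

22

|G| = 32, so by Lagrange every subgroup order divides 32. Divisors: 1, 2, 4, 8, 16, 32.
Subgroups by order — order 1: 1; order 2: 3; order 4: 7; order 8: 7; order 16: 3; order 32: 1.
Total: 1 + 3 + 7 + 7 + 3 + 1 = 22.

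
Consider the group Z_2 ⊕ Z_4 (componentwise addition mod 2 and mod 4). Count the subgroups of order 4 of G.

3

|G| = 8 and 4 | 8, so subgroups of order 4 are possible by Lagrange.
The subgroups of order 4 are: {(0,0), (0,1), (0,2), (0,3)}; {(0,0), (0,2), (1,0), (1,2)}; {(0,0), (0,2), (1,1), (1,3)}.
So G has 3 subgroups of order 4.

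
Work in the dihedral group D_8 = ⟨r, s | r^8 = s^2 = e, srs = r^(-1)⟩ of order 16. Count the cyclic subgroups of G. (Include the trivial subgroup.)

Group the elements of G by the cyclic subgroup they generate; each cyclic subgroup of order d accounts for φ(d) elements.
Cyclic subgroups by order — order 1: 1; order 2: 9; order 4: 1; order 8: 1.
Total: 12.

12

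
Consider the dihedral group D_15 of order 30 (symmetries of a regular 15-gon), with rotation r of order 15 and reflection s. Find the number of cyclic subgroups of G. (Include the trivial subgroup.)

19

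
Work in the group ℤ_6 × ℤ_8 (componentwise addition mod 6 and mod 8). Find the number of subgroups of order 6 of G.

3

|G| = 48 and 6 | 48, so subgroups of order 6 are possible by Lagrange.
The subgroups of order 6 are: {(0,0), (0,4), (2,0), (2,4), (4,0), (4,4)}; {(0,0), (1,0), (2,0), (3,0), (4,0), (5,0)}; {(0,0), (1,4), (2,0), (3,4), (4,0), (5,4)}.
So G has 3 subgroups of order 6.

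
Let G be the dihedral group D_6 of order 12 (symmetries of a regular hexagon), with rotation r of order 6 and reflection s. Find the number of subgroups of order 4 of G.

3

|G| = 12 and 4 | 12, so subgroups of order 4 are possible by Lagrange.
The subgroups of order 4 are: {e, r^3, r^2s, r^5s}; {e, r^3, s, r^3s}; {e, r^3, rs, r^4s}.
So G has 3 subgroups of order 4.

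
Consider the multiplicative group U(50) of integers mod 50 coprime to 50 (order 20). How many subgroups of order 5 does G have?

|G| = 20 and 5 | 20, so subgroups of order 5 are possible by Lagrange.
The subgroups of order 5 are: {1, 11, 21, 31, 41}.
So G has 1 subgroup of order 5.

1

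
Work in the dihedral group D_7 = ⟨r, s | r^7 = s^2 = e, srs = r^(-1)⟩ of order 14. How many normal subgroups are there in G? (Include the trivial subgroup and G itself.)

3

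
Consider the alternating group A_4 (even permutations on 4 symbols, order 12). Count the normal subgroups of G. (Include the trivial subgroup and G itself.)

G has 10 subgroups. Checking conjugation-invariance by order — order 1: 1/1 normal; order 2: 0/3 normal; order 3: 0/4 normal; order 4: 1/1 normal; order 12: 1/1 normal.
Total normal subgroups: 3.

3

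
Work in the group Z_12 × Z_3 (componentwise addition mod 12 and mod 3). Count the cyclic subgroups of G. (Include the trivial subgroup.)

15

Each element a generates a cyclic subgroup ⟨a⟩; distinct elements may generate the same one (a cyclic group of order d has φ(d) generators).
Cyclic subgroups by order — order 1: 1; order 2: 1; order 3: 4; order 4: 1; order 6: 4; order 12: 4.
Total: 15.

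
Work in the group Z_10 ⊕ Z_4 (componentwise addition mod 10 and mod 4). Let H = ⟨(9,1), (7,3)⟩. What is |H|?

20

|⟨(9,1)⟩| = 20 and |⟨(7,3)⟩| = 20, so |H| is a multiple of lcm(20, 20) = 20 and divides |G| = 40.
Closing under the operation: H = {(0,0), (0,2), (1,1), (1,3), (2,0), (2,2), (3,1), (3,3), (4,0), (4,2), (5,1), (5,3), (6,0), (6,2), (7,1), (7,3), (8,0), (8,2), (9,1), (9,3)}, so |H| = 20.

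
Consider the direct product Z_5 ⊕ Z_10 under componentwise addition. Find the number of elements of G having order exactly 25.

An element (a,b) has order lcm(ord(a), ord(b)); count pairs with lcm equal to 25.
Enumerating gives 0 such elements.

0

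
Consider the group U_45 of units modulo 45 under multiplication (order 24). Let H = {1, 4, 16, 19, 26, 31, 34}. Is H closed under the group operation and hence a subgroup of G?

|H| = 7 does not divide |G| = 24, so by Lagrange H is not a subgroup.

No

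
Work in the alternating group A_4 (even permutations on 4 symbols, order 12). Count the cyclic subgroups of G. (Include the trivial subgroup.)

Group the elements of G by the cyclic subgroup they generate; each cyclic subgroup of order d accounts for φ(d) elements.
Cyclic subgroups by order — order 1: 1; order 2: 3; order 3: 4.
Total: 8.

8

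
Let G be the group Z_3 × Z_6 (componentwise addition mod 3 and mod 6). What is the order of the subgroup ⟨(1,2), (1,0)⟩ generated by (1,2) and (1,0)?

9

|⟨(1,2)⟩| = 3 and |⟨(1,0)⟩| = 3, so |H| is a multiple of lcm(3, 3) = 3 and divides |G| = 18.
Closing under the operation: H = {(0,0), (0,2), (0,4), (1,0), (1,2), (1,4), (2,0), (2,2), (2,4)}, so |H| = 9.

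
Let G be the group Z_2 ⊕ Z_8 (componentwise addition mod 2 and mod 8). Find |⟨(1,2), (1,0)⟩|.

8

|⟨(1,2)⟩| = 4 and |⟨(1,0)⟩| = 2, so |H| is a multiple of lcm(4, 2) = 4 and divides |G| = 16.
Closing under the operation: H = {(0,0), (0,2), (0,4), (0,6), (1,0), (1,2), (1,4), (1,6)}, so |H| = 8.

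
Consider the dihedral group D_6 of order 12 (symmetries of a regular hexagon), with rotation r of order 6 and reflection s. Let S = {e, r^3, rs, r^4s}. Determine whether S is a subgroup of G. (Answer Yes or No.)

Yes

|S| = 4 divides |G| = 12, consistent with Lagrange.
S contains the identity, every element's inverse is in S, and S is closed under ·: it is a subgroup.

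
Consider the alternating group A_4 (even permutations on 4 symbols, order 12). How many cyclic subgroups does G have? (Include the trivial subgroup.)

8

Each element a generates a cyclic subgroup ⟨a⟩; distinct elements may generate the same one (a cyclic group of order d has φ(d) generators).
Cyclic subgroups by order — order 1: 1; order 2: 3; order 3: 4.
Total: 8.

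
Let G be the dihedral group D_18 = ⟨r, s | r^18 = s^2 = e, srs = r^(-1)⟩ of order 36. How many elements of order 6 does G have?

2

The elements of order 6 are: r^3, r^15.
That's 2.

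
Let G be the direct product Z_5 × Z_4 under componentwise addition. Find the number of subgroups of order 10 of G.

|G| = 20 and 10 | 20, so subgroups of order 10 are possible by Lagrange.
The subgroups of order 10 are: {(0,0), (0,2), (1,0), (1,2), (2,0), (2,2), (3,0), (3,2), (4,0), (4,2)}.
So G has 1 subgroup of order 10.

1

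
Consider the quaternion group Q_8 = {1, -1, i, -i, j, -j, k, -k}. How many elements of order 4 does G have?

6

The elements of order 4 are: i, -i, j, -j, k, -k.
That's 6.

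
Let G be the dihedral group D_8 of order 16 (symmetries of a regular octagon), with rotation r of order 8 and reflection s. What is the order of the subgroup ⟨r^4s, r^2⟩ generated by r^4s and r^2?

8

|⟨r^4s⟩| = 2 and |⟨r^2⟩| = 4, so |H| is a multiple of lcm(2, 4) = 4 and divides |G| = 16.
Closing under the operation: H = {e, r^2, r^4, r^6, s, r^2s, r^4s, r^6s}, so |H| = 8.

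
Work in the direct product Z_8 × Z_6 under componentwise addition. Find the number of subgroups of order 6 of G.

3

|G| = 48 and 6 | 48, so subgroups of order 6 are possible by Lagrange.
The subgroups of order 6 are: {(0,0), (0,1), (0,2), (0,3), (0,4), (0,5)}; {(0,0), (0,2), (0,4), (4,0), (4,2), (4,4)}; {(0,0), (0,2), (0,4), (4,1), (4,3), (4,5)}.
So G has 3 subgroups of order 6.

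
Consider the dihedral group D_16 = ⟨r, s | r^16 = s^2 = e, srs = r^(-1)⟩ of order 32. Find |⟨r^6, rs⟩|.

|⟨r^6⟩| = 8 and |⟨rs⟩| = 2, so |H| is a multiple of lcm(8, 2) = 8 and divides |G| = 32.
Closing under the operation: H = {e, r^2, r^4, r^6, r^8, r^10, r^12, r^14, rs, r^3s, r^5s, r^7s, r^9s, r^11s, r^13s, r^15s}, so |H| = 16.

16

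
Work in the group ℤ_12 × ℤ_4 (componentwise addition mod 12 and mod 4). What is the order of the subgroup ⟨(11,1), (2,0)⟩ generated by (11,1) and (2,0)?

|⟨(11,1)⟩| = 12 and |⟨(2,0)⟩| = 6, so |H| is a multiple of lcm(12, 6) = 12 and divides |G| = 48.
Closing under the operation: H = {(0,0), (0,2), (1,1), (1,3), (2,0), (2,2), (3,1), (3,3), (4,0), (4,2), (5,1), (5,3), (6,0), (6,2), (7,1), (7,3), (8,0), (8,2), (9,1), (9,3), (10,0), (10,2), (11,1), (11,3)}, so |H| = 24.

24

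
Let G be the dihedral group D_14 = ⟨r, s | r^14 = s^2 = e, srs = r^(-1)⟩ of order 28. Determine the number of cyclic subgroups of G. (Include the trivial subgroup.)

Each element a generates a cyclic subgroup ⟨a⟩; distinct elements may generate the same one (a cyclic group of order d has φ(d) generators).
Cyclic subgroups by order — order 1: 1; order 2: 15; order 7: 1; order 14: 1.
Total: 18.

18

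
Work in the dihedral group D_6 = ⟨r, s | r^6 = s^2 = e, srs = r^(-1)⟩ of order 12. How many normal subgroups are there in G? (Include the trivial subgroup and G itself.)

G has 16 subgroups. Checking conjugation-invariance by order — order 1: 1/1 normal; order 2: 1/7 normal; order 3: 1/1 normal; order 4: 0/3 normal; order 6: 3/3 normal; order 12: 1/1 normal.
Total normal subgroups: 7.

7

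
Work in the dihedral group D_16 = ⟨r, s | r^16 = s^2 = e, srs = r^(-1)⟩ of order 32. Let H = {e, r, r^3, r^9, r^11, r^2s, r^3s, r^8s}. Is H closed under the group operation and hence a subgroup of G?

r ∈ H but its inverse r^15 ∉ H, so H is not a subgroup.

No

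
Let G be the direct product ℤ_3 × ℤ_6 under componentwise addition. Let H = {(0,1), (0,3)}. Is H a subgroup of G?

No

The identity (0,0) ∉ H, so H is not a subgroup.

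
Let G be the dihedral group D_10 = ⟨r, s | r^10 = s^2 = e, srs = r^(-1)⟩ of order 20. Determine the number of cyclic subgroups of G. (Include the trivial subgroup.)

A cyclic subgroup of order d is generated by each of its φ(d) elements of order d, so the cyclic subgroups of order d number (#elements of order d)/φ(d).
Cyclic subgroups by order — order 1: 1; order 2: 11; order 5: 1; order 10: 1.
Total: 14.

14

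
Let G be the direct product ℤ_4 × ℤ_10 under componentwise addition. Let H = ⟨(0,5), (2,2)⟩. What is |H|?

|⟨(0,5)⟩| = 2 and |⟨(2,2)⟩| = 10, so |H| is a multiple of lcm(2, 10) = 10 and divides |G| = 40.
Closing under the operation: H = {(0,0), (0,1), (0,2), (0,3), (0,4), (0,5), (0,6), (0,7), (0,8), (0,9), (2,0), (2,1), (2,2), (2,3), (2,4), (2,5), (2,6), (2,7), (2,8), (2,9)}, so |H| = 20.

20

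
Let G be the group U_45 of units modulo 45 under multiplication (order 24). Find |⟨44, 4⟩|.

12

|⟨44⟩| = 2 and |⟨4⟩| = 6, so |H| is a multiple of lcm(2, 6) = 6 and divides |G| = 24.
Closing under the operation: H = {1, 4, 11, 14, 16, 19, 26, 29, 31, 34, 41, 44}, so |H| = 12.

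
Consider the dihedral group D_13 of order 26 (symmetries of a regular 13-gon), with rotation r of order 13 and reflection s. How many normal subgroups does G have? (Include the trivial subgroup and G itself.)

G has 16 subgroups. Checking conjugation-invariance by order — order 1: 1/1 normal; order 2: 0/13 normal; order 13: 1/1 normal; order 26: 1/1 normal.
Total normal subgroups: 3.

3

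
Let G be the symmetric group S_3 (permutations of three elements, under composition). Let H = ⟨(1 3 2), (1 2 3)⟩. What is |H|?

3

|⟨(1 3 2)⟩| = 3 and |⟨(1 2 3)⟩| = 3, so |H| is a multiple of lcm(3, 3) = 3 and divides |G| = 6.
Closing under the operation: H = {e, (1 2 3), (1 3 2)}, so |H| = 3.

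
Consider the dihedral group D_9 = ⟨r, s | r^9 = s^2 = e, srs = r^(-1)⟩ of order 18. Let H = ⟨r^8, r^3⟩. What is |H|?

9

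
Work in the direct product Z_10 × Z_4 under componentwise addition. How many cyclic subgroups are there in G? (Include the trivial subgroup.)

12

A cyclic subgroup of order d is generated by each of its φ(d) elements of order d, so the cyclic subgroups of order d number (#elements of order d)/φ(d).
Cyclic subgroups by order — order 1: 1; order 2: 3; order 4: 2; order 5: 1; order 10: 3; order 20: 2.
Total: 12.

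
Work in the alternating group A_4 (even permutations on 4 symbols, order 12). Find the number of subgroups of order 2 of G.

3

|G| = 12 and 2 | 12, so subgroups of order 2 are possible by Lagrange.
The subgroups of order 2 are: {e, (1 2)(3 4)}; {e, (1 3)(2 4)}; {e, (1 4)(2 3)}.
So G has 3 subgroups of order 2.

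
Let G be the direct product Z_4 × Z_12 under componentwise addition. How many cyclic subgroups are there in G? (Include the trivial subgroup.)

20

Group the elements of G by the cyclic subgroup they generate; each cyclic subgroup of order d accounts for φ(d) elements.
Cyclic subgroups by order — order 1: 1; order 2: 3; order 3: 1; order 4: 6; order 6: 3; order 12: 6.
Total: 20.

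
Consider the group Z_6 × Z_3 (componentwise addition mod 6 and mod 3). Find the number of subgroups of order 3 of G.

|G| = 18 and 3 | 18, so subgroups of order 3 are possible by Lagrange.
The subgroups of order 3 are: {(0,0), (0,1), (0,2)}; {(0,0), (2,0), (4,0)}; {(0,0), (2,1), (4,2)}; {(0,0), (2,2), (4,1)}.
So G has 4 subgroups of order 3.

4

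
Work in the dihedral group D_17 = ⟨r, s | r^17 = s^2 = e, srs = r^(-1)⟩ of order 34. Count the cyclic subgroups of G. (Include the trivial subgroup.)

Group the elements of G by the cyclic subgroup they generate; each cyclic subgroup of order d accounts for φ(d) elements.
Cyclic subgroups by order — order 1: 1; order 2: 17; order 17: 1.
Total: 19.

19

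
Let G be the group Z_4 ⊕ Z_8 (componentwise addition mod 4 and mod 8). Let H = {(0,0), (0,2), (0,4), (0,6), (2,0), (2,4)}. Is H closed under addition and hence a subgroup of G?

|H| = 6 does not divide |G| = 32, so by Lagrange H is not a subgroup.

No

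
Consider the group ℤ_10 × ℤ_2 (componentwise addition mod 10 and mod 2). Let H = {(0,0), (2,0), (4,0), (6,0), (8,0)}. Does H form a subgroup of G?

|H| = 5 divides |G| = 20, consistent with Lagrange.
H contains the identity, every element's inverse is in H, and H is closed under +: it is a subgroup.
In fact H = ⟨(4,0)⟩.

Yes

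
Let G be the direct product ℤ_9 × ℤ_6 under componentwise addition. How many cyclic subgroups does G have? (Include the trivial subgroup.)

16

Group the elements of G by the cyclic subgroup they generate; each cyclic subgroup of order d accounts for φ(d) elements.
Cyclic subgroups by order — order 1: 1; order 2: 1; order 3: 4; order 6: 4; order 9: 3; order 18: 3.
Total: 16.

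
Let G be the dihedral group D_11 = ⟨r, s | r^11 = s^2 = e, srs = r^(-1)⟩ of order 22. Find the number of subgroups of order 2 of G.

|G| = 22 and 2 | 22, so subgroups of order 2 are possible by Lagrange.
The subgroups of order 2 are: {e, r^10s}; {e, r^2s}; {e, r^3s}; {e, r^4s}; … (11 in all).
So G has 11 subgroups of order 2.

11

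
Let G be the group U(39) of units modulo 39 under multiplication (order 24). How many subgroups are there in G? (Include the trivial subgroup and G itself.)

|G| = 24, so by Lagrange every subgroup order divides 24. Divisors: 1, 2, 3, 4, 6, 8, 12, 24.
Subgroups by order — order 1: 1; order 2: 3; order 3: 1; order 4: 3; order 6: 3; order 8: 1; order 12: 3; order 24: 1.
Total: 1 + 3 + 1 + 3 + 3 + 1 + 3 + 1 = 16.

16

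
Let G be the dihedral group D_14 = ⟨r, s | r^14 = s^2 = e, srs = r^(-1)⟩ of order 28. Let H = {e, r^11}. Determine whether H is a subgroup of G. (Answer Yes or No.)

No

r^11 ∈ H but its inverse r^3 ∉ H, so H is not a subgroup.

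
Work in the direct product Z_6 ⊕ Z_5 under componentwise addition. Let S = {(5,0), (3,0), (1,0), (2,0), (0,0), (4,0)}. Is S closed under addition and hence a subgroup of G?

Yes

|S| = 6 divides |G| = 30, consistent with Lagrange.
S contains the identity, every element's inverse is in S, and S is closed under +: it is a subgroup.
In fact S = ⟨(5,0)⟩.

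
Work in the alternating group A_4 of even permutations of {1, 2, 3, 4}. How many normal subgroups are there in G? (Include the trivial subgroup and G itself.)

G has 10 subgroups. Checking conjugation-invariance by order — order 1: 1/1 normal; order 2: 0/3 normal; order 3: 0/4 normal; order 4: 1/1 normal; order 12: 1/1 normal.
Total normal subgroups: 3.

3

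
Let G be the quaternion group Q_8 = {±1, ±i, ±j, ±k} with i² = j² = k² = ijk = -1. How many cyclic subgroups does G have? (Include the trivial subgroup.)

A cyclic subgroup of order d is generated by each of its φ(d) elements of order d, so the cyclic subgroups of order d number (#elements of order d)/φ(d).
Cyclic subgroups by order — order 1: 1; order 2: 1; order 4: 3.
Total: 5.

5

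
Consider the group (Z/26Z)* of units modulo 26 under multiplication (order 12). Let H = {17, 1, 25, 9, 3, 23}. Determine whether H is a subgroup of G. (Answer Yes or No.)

|H| = 6 divides |G| = 12, consistent with Lagrange.
H contains the identity, every element's inverse is in H, and H is closed under ·: it is a subgroup.
In fact H = ⟨17⟩.

Yes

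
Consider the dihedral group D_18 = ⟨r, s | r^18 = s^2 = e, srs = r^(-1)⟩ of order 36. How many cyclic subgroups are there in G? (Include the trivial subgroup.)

A cyclic subgroup of order d is generated by each of its φ(d) elements of order d, so the cyclic subgroups of order d number (#elements of order d)/φ(d).
Cyclic subgroups by order — order 1: 1; order 2: 19; order 3: 1; order 6: 1; order 9: 1; order 18: 1.
Total: 24.

24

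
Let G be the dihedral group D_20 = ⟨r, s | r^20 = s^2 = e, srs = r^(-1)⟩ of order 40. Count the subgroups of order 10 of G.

5

|G| = 40 and 10 | 40, so subgroups of order 10 are possible by Lagrange.
The subgroups of order 10 are: {e, r^2, r^4, r^6, r^8, r^10, r^12, r^14, r^16, r^18}; {e, r^4, r^8, r^12, r^16, r^2s, r^6s, r^10s, r^14s, r^18s}; {e, r^4, r^8, r^12, r^16, r^3s, r^7s, r^11s, r^15s, r^19s}; {e, r^4, r^8, r^12, r^16, s, r^4s, r^8s, r^12s, r^16s}; … (5 in all).
So G has 5 subgroups of order 10.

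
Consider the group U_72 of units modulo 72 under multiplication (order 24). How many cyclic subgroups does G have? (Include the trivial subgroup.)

Each element a generates a cyclic subgroup ⟨a⟩; distinct elements may generate the same one (a cyclic group of order d has φ(d) generators).
Cyclic subgroups by order — order 1: 1; order 2: 7; order 3: 1; order 6: 7.
Total: 16.

16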